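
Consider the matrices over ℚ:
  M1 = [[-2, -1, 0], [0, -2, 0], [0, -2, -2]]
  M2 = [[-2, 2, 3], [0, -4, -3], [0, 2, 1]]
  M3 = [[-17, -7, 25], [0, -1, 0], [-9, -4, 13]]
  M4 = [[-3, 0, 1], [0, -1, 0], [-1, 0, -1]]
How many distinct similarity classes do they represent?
3 classes: {M1}, {M2}, {M3, M4}

Characteristic polynomials: χ_{M1} = (x + 2)^3, χ_{M2} = (x + 1)(x + 2)^2, χ_{M3} = (x + 1)(x + 2)^2, χ_{M4} = (x + 1)(x + 2)^2.

{M1}: invariant factors x + 2, (x + 2)^2.

{M2}: invariant factors x + 2, (x + 1)(x + 2).

{M3, M4}: invariant factors (x + 1)(x + 2)^2.

Matrices are similar if and only if their invariant-factor lists agree; the partition into similarity classes is {M1}, {M2}, {M3, M4}.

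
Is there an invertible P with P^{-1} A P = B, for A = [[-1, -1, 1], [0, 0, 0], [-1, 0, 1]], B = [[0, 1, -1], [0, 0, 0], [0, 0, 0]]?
Both have characteristic polynomial x^3, but the minimal polynomial of A is x^3 while the minimal polynomial of B is x^2. The minimal polynomial is a similarity invariant, so A and B are not similar.

No.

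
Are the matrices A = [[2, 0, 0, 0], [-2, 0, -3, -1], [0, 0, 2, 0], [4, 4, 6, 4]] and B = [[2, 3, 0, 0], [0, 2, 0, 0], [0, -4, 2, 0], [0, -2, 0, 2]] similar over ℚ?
Two matrices over a field are similar if and only if they have the same invariant factors.

Both A and B have characteristic polynomial (x - 2)^4 and minimal polynomial (x - 2)^2. Computing further, both have invariant factors x - 2, x - 2, (x - 2)^2. Hence A and B are similar.

Yes.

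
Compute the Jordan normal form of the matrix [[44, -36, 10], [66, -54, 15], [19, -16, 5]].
J = [[-5, 0, 0], [0, 0, 1], [0, 0, 0]]

The characteristic polynomial is det(xI - A) = x^2(x + 5), so the eigenvalues are -5 (algebraic multiplicity 1), 0 (algebraic multiplicity 2).

For λ = -5: algebraic multiplicity 1 gives one 1×1 block.

For λ = 0: rank(A) = 2, rank(A^2) = 1. The eigenspace has dimension 3 - 2 = 1, so there is 1 Jordan block; the rank sequence gives block sizes [2].

Assembling the blocks gives the Jordan form J above.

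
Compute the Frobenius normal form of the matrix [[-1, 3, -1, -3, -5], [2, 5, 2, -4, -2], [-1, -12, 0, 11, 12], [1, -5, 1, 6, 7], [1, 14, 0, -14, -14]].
R = [[0, 0, 0, 0, 0], [1, 0, 0, 0, -8], [0, 1, 0, 0, 2], [0, 0, 1, 0, 1], [0, 0, 0, 1, -4]]

The invariant factors of A (the non-unit diagonal entries of the Smith normal form of xI - A over ℚ[x]) are x(x + 4)(x^3 - x + 2), each dividing the next. The characteristic polynomial is their product, x(x + 4)(x^3 - x + 2).

The rational canonical form is the block-diagonal matrix of companion matrices C(f_i):
R = [[0, 0, 0, 0, 0], [1, 0, 0, 0, -8], [0, 1, 0, 0, 2], [0, 0, 1, 0, 1], [0, 0, 0, 1, -4]].

Note the characteristic polynomial does not split into linear factors over ℚ, so A has no Jordan form over ℚ; the rational canonical form exists over any field.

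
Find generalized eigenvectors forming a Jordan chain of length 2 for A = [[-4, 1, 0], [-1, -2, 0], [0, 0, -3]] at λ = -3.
v_1 = [[0, 1, 0]]^T, v_2 = [[1, 1, 0]]^T

We seek v_1 ∈ ker((A + 3I)^2) \ ker(A + 3I), then set v_{i+1} = (A + 3I) v_i.

One such chain is v_1 = [[0, 1, 0]]^T, v_2 = [[1, 1, 0]]^T. Check: (A + 3I) v_2 = [[0, 0, 0]]^T = 0.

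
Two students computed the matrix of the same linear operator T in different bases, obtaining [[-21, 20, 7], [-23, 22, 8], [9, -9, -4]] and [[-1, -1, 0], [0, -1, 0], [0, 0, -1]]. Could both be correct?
Both have characteristic polynomial (x + 1)^3, but the minimal polynomial of A is (x + 1)^3 while the minimal polynomial of B is (x + 1)^2. The minimal polynomial is a similarity invariant, so A and B are not similar.

No.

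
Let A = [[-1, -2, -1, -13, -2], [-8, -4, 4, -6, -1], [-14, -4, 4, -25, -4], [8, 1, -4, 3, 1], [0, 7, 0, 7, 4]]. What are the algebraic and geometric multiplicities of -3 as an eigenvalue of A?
The characteristic polynomial is (x - 4)^3(x + 3)^2, so the factor x + 3 appears with exponent 2: the algebraic multiplicity is 2.

rank(A + 3I) = 3, so the eigenspace has dimension 5 - 3 = 2: the geometric multiplicity is 2.

algebraic multiplicity 2, geometric multiplicity 2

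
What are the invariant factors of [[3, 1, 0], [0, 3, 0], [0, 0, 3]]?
The Jordan structure of A has elementary divisors (x - 3)^2, (x - 3). Arranging the block sizes at each eigenvalue in decreasing order and taking row products gives the invariant factors.

Invariant factors (smallest first, each dividing the next): x - 3, (x - 3)^2.

Check: the last factor (x - 3)^2 is the minimal polynomial, and the product (x - 3)^3 is the characteristic polynomial.

x - 3, (x - 3)^2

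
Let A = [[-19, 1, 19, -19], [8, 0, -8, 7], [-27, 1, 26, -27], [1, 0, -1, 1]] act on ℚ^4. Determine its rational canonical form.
R = [[0, 0, 0, -1], [1, 0, 0, 8], [0, 1, 0, -18], [0, 0, 1, 8]]

The invariant factors of A (the non-unit diagonal entries of the Smith normal form of xI - A over ℚ[x]) are (x^2 - 4x + 1)^2, each dividing the next. The characteristic polynomial is their product, (x^2 - 4x + 1)^2.

The rational canonical form is the block-diagonal matrix of companion matrices C(f_i):
R = [[0, 0, 0, -1], [1, 0, 0, 8], [0, 1, 0, -18], [0, 0, 1, 8]].

Note the characteristic polynomial does not split into linear factors over ℚ, so A has no Jordan form over ℚ; the rational canonical form exists over any field.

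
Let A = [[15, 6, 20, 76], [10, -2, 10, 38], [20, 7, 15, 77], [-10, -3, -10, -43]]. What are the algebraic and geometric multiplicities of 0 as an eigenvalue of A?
algebraic multiplicity 1, geometric multiplicity 1

The characteristic polynomial is x(x + 5)^3, so the factor x appears with exponent 1: the algebraic multiplicity is 1.

rank(A) = 3, so the eigenspace has dimension 4 - 3 = 1: the geometric multiplicity is 1.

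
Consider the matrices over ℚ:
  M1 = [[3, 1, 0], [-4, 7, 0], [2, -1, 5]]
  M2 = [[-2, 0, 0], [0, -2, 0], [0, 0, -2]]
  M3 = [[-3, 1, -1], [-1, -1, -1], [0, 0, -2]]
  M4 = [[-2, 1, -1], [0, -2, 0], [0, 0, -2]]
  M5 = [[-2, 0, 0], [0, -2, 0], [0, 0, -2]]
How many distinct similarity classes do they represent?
Characteristic polynomials: χ_{M1} = (x - 5)^3, χ_{M2} = (x + 2)^3, χ_{M3} = (x + 2)^3, χ_{M4} = (x + 2)^3, χ_{M5} = (x + 2)^3.

{M1}: invariant factors x - 5, (x - 5)^2.

{M2, M5}: invariant factors x + 2, x + 2, x + 2.

{M3, M4}: invariant factors x + 2, (x + 2)^2.

Matrices are similar if and only if their invariant-factor lists agree; the partition into similarity classes is {M1}, {M2, M5}, {M3, M4}.

3 classes: {M1}, {M2, M5}, {M3, M4}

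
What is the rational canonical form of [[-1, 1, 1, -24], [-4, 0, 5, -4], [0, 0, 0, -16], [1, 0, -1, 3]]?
R = [[0, 0, 0, -16], [1, 0, 0, 8], [0, 1, 0, -9], [0, 0, 1, 2]]

The invariant factors of A (the non-unit diagonal entries of the Smith normal form of xI - A over ℚ[x]) are (x^2 - x + 4)^2, each dividing the next. The characteristic polynomial is their product, (x^2 - x + 4)^2.

The rational canonical form is the block-diagonal matrix of companion matrices C(f_i):
R = [[0, 0, 0, -16], [1, 0, 0, 8], [0, 1, 0, -9], [0, 0, 1, 2]].

Note the characteristic polynomial does not split into linear factors over ℚ, so A has no Jordan form over ℚ; the rational canonical form exists over any field.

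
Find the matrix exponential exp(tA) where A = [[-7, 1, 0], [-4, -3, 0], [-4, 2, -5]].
A has Jordan form J = [[-5, 1, 0], [0, -5, 0], [0, 0, -5]] with A = PJP^{-1}, so e^{tA} = P e^{tJ} P^{-1}.

For a Jordan block J_k(λ), e^{tJ_k(λ)} = e^{λt} · (I + tN + t^2 N^2/2! + ... + t^{k-1} N^{k-1}/(k-1)!) where N is the nilpotent superdiagonal part.

Assembling the blocks and conjugating back gives the entries of e^{tA} as shown above.

e^{tA} = [[(1 - 2*t)*e^{-5*t}, t*e^{-5*t}, 0], [-4*t*e^{-5*t}, (2*t + 1)*e^{-5*t}, 0], [-4*t*e^{-5*t}, 2*t*e^{-5*t}, e^{-5*t}]]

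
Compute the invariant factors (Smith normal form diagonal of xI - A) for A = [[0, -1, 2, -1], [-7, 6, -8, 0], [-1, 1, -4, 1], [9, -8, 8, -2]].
(x - 6)(x + 2)^3

The Jordan structure of A has elementary divisors (x + 2)^3, (x - 6). Arranging the block sizes at each eigenvalue in decreasing order and taking row products gives the invariant factors.

Invariant factors (smallest first, each dividing the next): (x - 6)(x + 2)^3.

Check: the last factor (x - 6)(x + 2)^3 is the minimal polynomial, and the product (x - 6)(x + 2)^3 is the characteristic polynomial.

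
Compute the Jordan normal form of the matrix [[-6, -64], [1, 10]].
The characteristic polynomial is det(xI - A) = (x - 2)^2, so the eigenvalues are 2 (algebraic multiplicity 2).

For λ = 2: rank(A - 2I) = 1, rank((A - 2I)^2) = 0. The eigenspace has dimension 2 - 1 = 1, so there is 1 Jordan block; the rank sequence gives block sizes [2].

Assembling the blocks gives the Jordan form J above.

J = [[2, 1], [0, 2]]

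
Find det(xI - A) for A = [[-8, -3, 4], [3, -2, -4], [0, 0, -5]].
xI - A = [[x + 8, 3, -4], [-3, x + 2, 4], [0, 0, x + 5]].

Expanding det(xI - A) along the first row:
det(xI - A) = + (x + 8)·det([[x + 2, 4], [0, x + 5]]) - (3)·det([[-3, 4], [0, x + 5]]) + (-4)·det([[-3, x + 2], [0, 0]]).

Evaluating gives χ_A(x) = x^3 + 15x^2 + 75x + 125 = (x + 5)^3.

χ_A(x) = (x + 5)^3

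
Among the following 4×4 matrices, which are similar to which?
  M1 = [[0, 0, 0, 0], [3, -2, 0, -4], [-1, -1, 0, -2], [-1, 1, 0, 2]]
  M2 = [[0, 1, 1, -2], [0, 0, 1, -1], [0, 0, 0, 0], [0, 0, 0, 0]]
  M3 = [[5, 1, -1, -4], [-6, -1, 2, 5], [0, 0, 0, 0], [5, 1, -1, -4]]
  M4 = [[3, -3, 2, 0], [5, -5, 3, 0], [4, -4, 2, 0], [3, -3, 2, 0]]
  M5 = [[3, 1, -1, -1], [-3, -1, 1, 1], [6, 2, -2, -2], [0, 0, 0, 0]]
2 classes: {M1, M2, M3, M4}, {M5}

Characteristic polynomials: χ_{M1} = x^4, χ_{M2} = x^4, χ_{M3} = x^4, χ_{M4} = x^4, χ_{M5} = x^4.

{M1, M2, M3, M4}: invariant factors x, x^3.

{M5}: invariant factors x, x, x^2.

Matrices are similar if and only if their invariant-factor lists agree; the partition into similarity classes is {M1, M2, M3, M4}, {M5}.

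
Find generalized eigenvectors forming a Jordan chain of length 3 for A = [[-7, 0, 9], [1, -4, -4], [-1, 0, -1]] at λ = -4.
v_1 = [[1, 0, 0]]^T, v_2 = [[-3, 1, -1]]^T, v_3 = [[0, 1, 0]]^T

We seek v_1 ∈ ker((A + 4I)^3) \ ker((A + 4I)^2), then set v_{i+1} = (A + 4I) v_i.

One such chain is v_1 = [[1, 0, 0]]^T, v_2 = [[-3, 1, -1]]^T, v_3 = [[0, 1, 0]]^T. Check: (A + 4I) v_3 = [[0, 0, 0]]^T = 0.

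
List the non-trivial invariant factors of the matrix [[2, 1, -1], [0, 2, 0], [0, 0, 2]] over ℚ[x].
The Jordan structure of A has elementary divisors (x - 2)^2, (x - 2). Arranging the block sizes at each eigenvalue in decreasing order and taking row products gives the invariant factors.

Invariant factors (smallest first, each dividing the next): x - 2, (x - 2)^2.

Check: the last factor (x - 2)^2 is the minimal polynomial, and the product (x - 2)^3 is the characteristic polynomial.

x - 2, (x - 2)^2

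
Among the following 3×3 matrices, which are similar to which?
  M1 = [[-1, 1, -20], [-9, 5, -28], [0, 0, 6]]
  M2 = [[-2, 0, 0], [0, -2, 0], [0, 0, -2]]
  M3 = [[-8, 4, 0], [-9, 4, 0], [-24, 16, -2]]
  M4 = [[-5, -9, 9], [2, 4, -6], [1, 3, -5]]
3 classes: {M1}, {M2}, {M3, M4}

Characteristic polynomials: χ_{M1} = (x - 6)(x - 2)^2, χ_{M2} = (x + 2)^3, χ_{M3} = (x + 2)^3, χ_{M4} = (x + 2)^3.

{M1}: invariant factors (x - 6)(x - 2)^2.

{M2}: invariant factors x + 2, x + 2, x + 2.

{M3, M4}: invariant factors x + 2, (x + 2)^2.

Matrices are similar if and only if their invariant-factor lists agree; the partition into similarity classes is {M1}, {M2}, {M3, M4}.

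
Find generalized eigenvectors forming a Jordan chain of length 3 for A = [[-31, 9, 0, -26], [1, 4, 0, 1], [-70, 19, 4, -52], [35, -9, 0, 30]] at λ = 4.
v_1 = [[-3, 0, -5, 4]]^T, v_2 = [[1, 1, 2, -1]]^T, v_3 = [[0, 0, 1, 0]]^T

We seek v_1 ∈ ker((A - 4I)^3) \ ker((A - 4I)^2), then set v_{i+1} = (A - 4I) v_i.

One such chain is v_1 = [[-3, 0, -5, 4]]^T, v_2 = [[1, 1, 2, -1]]^T, v_3 = [[0, 0, 1, 0]]^T. Check: (A - 4I) v_3 = [[0, 0, 0, 0]]^T = 0.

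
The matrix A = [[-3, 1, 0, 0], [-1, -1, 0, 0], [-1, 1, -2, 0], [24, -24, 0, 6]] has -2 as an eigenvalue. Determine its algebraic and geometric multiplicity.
The characteristic polynomial is (x - 6)(x + 2)^3, so the factor x + 2 appears with exponent 3: the algebraic multiplicity is 3.

rank(A + 2I) = 2, so the eigenspace has dimension 4 - 2 = 2: the geometric multiplicity is 2.

Since 2 < 3, A is not diagonalizable.

algebraic multiplicity 3, geometric multiplicity 2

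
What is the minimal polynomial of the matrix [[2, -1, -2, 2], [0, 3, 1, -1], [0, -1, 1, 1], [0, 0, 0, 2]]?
m_A(x) = (x - 2)^3

The characteristic polynomial factors as (x - 2)^4. The minimal polynomial is ∏(x - λ)^{k_λ} where k_λ is the size of the largest Jordan block at λ.

For λ = 2: rank(A - 2I) = 2, and the largest Jordan block has size 3 (the smallest k with rank((A - 2I)^k) = rank((A - 2I)^(k+1))).

So m_A(x) = (x - 2)^3.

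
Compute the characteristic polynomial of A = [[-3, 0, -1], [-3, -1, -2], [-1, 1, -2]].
χ_A(x) = (x + 2)^3

xI - A = [[x + 3, 0, 1], [3, x + 1, 2], [1, -1, x + 2]].

Expanding det(xI - A) along the first row:
det(xI - A) = + (x + 3)·det([[x + 1, 2], [-1, x + 2]]) - (0)·det([[3, 2], [1, x + 2]]) + (1)·det([[3, x + 1], [1, -1]]).

Evaluating gives χ_A(x) = x^3 + 6x^2 + 12x + 8 = (x + 2)^3.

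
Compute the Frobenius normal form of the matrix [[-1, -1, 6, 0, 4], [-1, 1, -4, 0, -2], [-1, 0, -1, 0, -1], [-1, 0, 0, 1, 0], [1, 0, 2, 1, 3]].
The invariant factors of A (the non-unit diagonal entries of the Smith normal form of xI - A over ℚ[x]) are (x - 2)(x - 1)(x^3 - x - 2), each dividing the next. The characteristic polynomial is their product, (x - 2)(x - 1)(x^3 - x - 2).

The rational canonical form is the block-diagonal matrix of companion matrices C(f_i):
R = [[0, 0, 0, 0, 4], [1, 0, 0, 0, -4], [0, 1, 0, 0, -1], [0, 0, 1, 0, -1], [0, 0, 0, 1, 3]].

Note the characteristic polynomial does not split into linear factors over ℚ, so A has no Jordan form over ℚ; the rational canonical form exists over any field.

R = [[0, 0, 0, 0, 4], [1, 0, 0, 0, -4], [0, 1, 0, 0, -1], [0, 0, 1, 0, -1], [0, 0, 0, 1, 3]]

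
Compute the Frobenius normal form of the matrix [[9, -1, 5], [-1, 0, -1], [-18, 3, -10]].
The invariant factors of A (the non-unit diagonal entries of the Smith normal form of xI - A over ℚ[x]) are (x - 1)(x^2 + 2x + 4), each dividing the next. The characteristic polynomial is their product, (x - 1)(x^2 + 2x + 4).

The rational canonical form is the block-diagonal matrix of companion matrices C(f_i):
R = [[0, 0, 4], [1, 0, -2], [0, 1, -1]].

Note the characteristic polynomial does not split into linear factors over ℚ, so A has no Jordan form over ℚ; the rational canonical form exists over any field.

R = [[0, 0, 4], [1, 0, -2], [0, 1, -1]]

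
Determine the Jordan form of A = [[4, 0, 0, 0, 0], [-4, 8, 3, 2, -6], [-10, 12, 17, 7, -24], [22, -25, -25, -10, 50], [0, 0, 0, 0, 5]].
J = [[4, 0, 0, 0, 0], [0, 5, 1, 0, 0], [0, 0, 5, 1, 0], [0, 0, 0, 5, 0], [0, 0, 0, 0, 5]]

The characteristic polynomial is det(xI - A) = (x - 5)^4(x - 4), so the eigenvalues are 4 (algebraic multiplicity 1), 5 (algebraic multiplicity 4).

For λ = 4: algebraic multiplicity 1 gives one 1×1 block.

For λ = 5: rank(A - 5I) = 3, rank((A - 5I)^2) = 2, rank((A - 5I)^3) = 1. The eigenspace has dimension 5 - 3 = 2, so there are 2 Jordan blocks; the rank sequence gives block sizes [3, 1].

Assembling the blocks gives the Jordan form J above.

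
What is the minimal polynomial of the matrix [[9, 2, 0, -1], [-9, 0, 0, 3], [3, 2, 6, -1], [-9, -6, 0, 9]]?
m_A(x) = (x - 6)^2

The characteristic polynomial factors as (x - 6)^4. The minimal polynomial is ∏(x - λ)^{k_λ} where k_λ is the size of the largest Jordan block at λ.

For λ = 6: rank(A - 6I) = 1, and the largest Jordan block has size 2 (the smallest k with rank((A - 6I)^k) = rank((A - 6I)^(k+1))).

So m_A(x) = (x - 6)^2.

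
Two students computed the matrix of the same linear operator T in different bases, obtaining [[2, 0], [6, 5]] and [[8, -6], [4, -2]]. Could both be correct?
No.

trace(A) = 7 but trace(B) = 6. The trace is a similarity invariant, so A and B are not similar.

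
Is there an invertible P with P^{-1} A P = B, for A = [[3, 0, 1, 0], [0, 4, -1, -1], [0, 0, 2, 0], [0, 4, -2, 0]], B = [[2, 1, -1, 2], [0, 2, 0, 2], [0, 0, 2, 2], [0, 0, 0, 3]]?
Yes.

Two matrices over a field are similar if and only if they have the same invariant factors.

Both A and B have characteristic polynomial (x - 3)(x - 2)^3 and minimal polynomial (x - 3)(x - 2)^2. Computing further, both have invariant factors x - 2, (x - 3)(x - 2)^2. Hence A and B are similar.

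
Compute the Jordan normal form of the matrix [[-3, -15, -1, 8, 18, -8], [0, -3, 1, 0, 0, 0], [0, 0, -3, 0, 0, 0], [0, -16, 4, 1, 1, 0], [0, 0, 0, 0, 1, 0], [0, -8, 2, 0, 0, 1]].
J = [[-3, 1, 0, 0, 0, 0], [0, -3, 1, 0, 0, 0], [0, 0, -3, 0, 0, 0], [0, 0, 0, 1, 1, 0], [0, 0, 0, 0, 1, 0], [0, 0, 0, 0, 0, 1]]

The characteristic polynomial is det(xI - A) = (x - 1)^3(x + 3)^3, so the eigenvalues are -3 (algebraic multiplicity 3), 1 (algebraic multiplicity 3).

For λ = -3: rank(A + 3I) = 5, rank((A + 3I)^2) = 4, rank((A + 3I)^3) = 3. The eigenspace has dimension 6 - 5 = 1, so there is 1 Jordan block; the rank sequence gives block sizes [3].

For λ = 1: rank(A - I) = 4, rank((A - I)^2) = 3. The eigenspace has dimension 6 - 4 = 2, so there are 2 Jordan blocks; the rank sequence gives block sizes [2, 1].

Assembling the blocks gives the Jordan form J above.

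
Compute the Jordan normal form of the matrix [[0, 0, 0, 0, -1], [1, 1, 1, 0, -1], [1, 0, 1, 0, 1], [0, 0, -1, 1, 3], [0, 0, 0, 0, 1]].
The characteristic polynomial is det(xI - A) = x(x - 1)^4, so the eigenvalues are 0 (algebraic multiplicity 1), 1 (algebraic multiplicity 4).

For λ = 0: algebraic multiplicity 1 gives one 1×1 block.

For λ = 1: rank(A - I) = 3, rank((A - I)^2) = 1. The eigenspace has dimension 5 - 3 = 2, so there are 2 Jordan blocks; the rank sequence gives block sizes [2, 2].

Assembling the blocks gives the Jordan form J above.

J = [[0, 0, 0, 0, 0], [0, 1, 1, 0, 0], [0, 0, 1, 0, 0], [0, 0, 0, 1, 1], [0, 0, 0, 0, 1]]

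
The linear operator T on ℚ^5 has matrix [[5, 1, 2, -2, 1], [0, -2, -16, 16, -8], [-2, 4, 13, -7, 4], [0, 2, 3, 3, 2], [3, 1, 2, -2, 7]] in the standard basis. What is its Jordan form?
J = [[4, 1, 0, 0, 0], [0, 4, 0, 0, 0], [0, 0, 6, 1, 0], [0, 0, 0, 6, 0], [0, 0, 0, 0, 6]]

The characteristic polynomial is det(xI - A) = (x - 6)^3(x - 4)^2, so the eigenvalues are 4 (algebraic multiplicity 2), 6 (algebraic multiplicity 3).

For λ = 4: rank(A - 4I) = 4, rank((A - 4I)^2) = 3. The eigenspace has dimension 5 - 4 = 1, so there is 1 Jordan block; the rank sequence gives block sizes [2].

For λ = 6: rank(A - 6I) = 3, rank((A - 6I)^2) = 2. The eigenspace has dimension 5 - 3 = 2, so there are 2 Jordan blocks; the rank sequence gives block sizes [2, 1].

Assembling the blocks gives the Jordan form J above.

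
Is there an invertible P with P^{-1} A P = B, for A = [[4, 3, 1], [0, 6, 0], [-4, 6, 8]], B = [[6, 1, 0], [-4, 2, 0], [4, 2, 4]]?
No.

trace(A) = 18 but trace(B) = 12. The trace is a similarity invariant, so A and B are not similar.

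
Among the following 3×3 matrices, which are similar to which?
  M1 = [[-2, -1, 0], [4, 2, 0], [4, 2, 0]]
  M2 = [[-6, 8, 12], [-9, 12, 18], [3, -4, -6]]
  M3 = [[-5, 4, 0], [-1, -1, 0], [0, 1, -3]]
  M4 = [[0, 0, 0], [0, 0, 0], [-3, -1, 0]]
2 classes: {M1, M2, M4}, {M3}

Characteristic polynomials: χ_{M1} = x^3, χ_{M2} = x^3, χ_{M3} = (x + 3)^3, χ_{M4} = x^3.

{M1, M2, M4}: invariant factors x, x^2.

{M3}: invariant factors (x + 3)^3.

Matrices are similar if and only if their invariant-factor lists agree; the partition into similarity classes is {M1, M2, M4}, {M3}.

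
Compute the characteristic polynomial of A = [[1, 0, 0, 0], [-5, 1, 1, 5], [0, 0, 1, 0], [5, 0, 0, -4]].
χ_A(x) = (x - 1)^3(x + 4)

xI - A = [[x - 1, 0, 0, 0], [5, x - 1, -1, -5], [0, 0, x - 1, 0], [-5, 0, 0, x + 4]].

Expanding det(xI - A) along the first row:
det(xI - A) = + (x - 1)·det([[x - 1, -1, -5], [0, x - 1, 0], [0, 0, x + 4]]) - (0)·det([[5, -1, -5], [0, x - 1, 0], [-5, 0, x + 4]]) + (0)·det([[5, x - 1, -5], [0, 0, 0], [-5, 0, x + 4]]) - (0)·det([[5, x - 1, -1], [0, 0, x - 1], [-5, 0, 0]]).

Evaluating gives χ_A(x) = x^4 + x^3 - 9x^2 + 11x - 4 = (x - 1)^3(x + 4).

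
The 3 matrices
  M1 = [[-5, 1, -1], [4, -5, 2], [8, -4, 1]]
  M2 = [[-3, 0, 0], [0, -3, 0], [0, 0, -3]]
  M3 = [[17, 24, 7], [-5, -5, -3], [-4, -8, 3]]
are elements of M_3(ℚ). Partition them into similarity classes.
Characteristic polynomials: χ_{M1} = (x + 3)^3, χ_{M2} = (x + 3)^3, χ_{M3} = (x - 5)^3.

{M1}: invariant factors x + 3, (x + 3)^2.

{M2}: invariant factors x + 3, x + 3, x + 3.

{M3}: invariant factors (x - 5)^3.

Matrices are similar if and only if their invariant-factor lists agree; the partition into similarity classes is {M1}, {M2}, {M3}.

3 classes: {M1}, {M2}, {M3}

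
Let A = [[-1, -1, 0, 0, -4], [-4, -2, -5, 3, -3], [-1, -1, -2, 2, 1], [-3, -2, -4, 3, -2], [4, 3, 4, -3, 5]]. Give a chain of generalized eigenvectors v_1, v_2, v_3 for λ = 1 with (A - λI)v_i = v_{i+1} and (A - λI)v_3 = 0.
v_1 = [[3, 4, -2, 2, -2]]^T, v_2 = [[-2, -2, 1, -1, 2]]^T, v_3 = [[-2, 0, 1, 0, 1]]^T

We seek v_1 ∈ ker((A - I)^3) \ ker((A - I)^2), then set v_{i+1} = (A - I) v_i.

One such chain is v_1 = [[3, 4, -2, 2, -2]]^T, v_2 = [[-2, -2, 1, -1, 2]]^T, v_3 = [[-2, 0, 1, 0, 1]]^T. Check: (A - I) v_3 = [[0, 0, 0, 0, 0]]^T = 0.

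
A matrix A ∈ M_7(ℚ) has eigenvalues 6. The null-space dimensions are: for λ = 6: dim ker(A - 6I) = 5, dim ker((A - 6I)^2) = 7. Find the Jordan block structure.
λ = 6: successive nullity increments [5, 2] count blocks of size ≥ k; block sizes are [2, 2, 1, 1, 1].

Jordan blocks: (6, 2), (6, 2), (6, 1), (6, 1), (6, 1)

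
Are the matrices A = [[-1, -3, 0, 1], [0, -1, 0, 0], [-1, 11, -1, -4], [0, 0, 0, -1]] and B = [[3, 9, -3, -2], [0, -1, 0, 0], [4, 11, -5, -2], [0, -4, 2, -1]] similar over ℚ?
Two matrices over a field are similar if and only if they have the same invariant factors.

Both A and B have characteristic polynomial (x + 1)^4 and minimal polynomial (x + 1)^3. Computing further, both have invariant factors x + 1, (x + 1)^3. Hence A and B are similar.

Yes.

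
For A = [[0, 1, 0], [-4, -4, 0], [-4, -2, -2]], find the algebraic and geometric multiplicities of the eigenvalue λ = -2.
algebraic multiplicity 3, geometric multiplicity 2

The characteristic polynomial is (x + 2)^3, so the factor x + 2 appears with exponent 3: the algebraic multiplicity is 3.

rank(A + 2I) = 1, so the eigenspace has dimension 3 - 1 = 2: the geometric multiplicity is 2.

Since 2 < 3, A is not diagonalizable.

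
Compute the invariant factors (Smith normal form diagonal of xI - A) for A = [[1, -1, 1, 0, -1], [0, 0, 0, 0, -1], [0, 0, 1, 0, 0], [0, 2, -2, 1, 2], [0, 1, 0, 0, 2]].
The Jordan structure of A has elementary divisors (x - 1)^2, (x - 1)^2, (x - 1). Arranging the block sizes at each eigenvalue in decreasing order and taking row products gives the invariant factors.

Invariant factors (smallest first, each dividing the next): x - 1, (x - 1)^2, (x - 1)^2.

Check: the last factor (x - 1)^2 is the minimal polynomial, and the product (x - 1)^5 is the characteristic polynomial.

x - 1, (x - 1)^2, (x - 1)^2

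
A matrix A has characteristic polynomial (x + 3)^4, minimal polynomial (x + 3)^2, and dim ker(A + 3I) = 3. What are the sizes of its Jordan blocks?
λ = -3: algebraic multiplicity 4 (exponent in χ_A), largest block size 2 (exponent in m_A), 3 blocks (geometric multiplicity). These force block sizes [2, 1, 1].

Jordan blocks: (-3, 2), (-3, 1), (-3, 1)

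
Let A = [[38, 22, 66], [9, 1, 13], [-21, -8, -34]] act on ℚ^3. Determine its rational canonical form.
R = [[0, 0, 20], [1, 0, -4], [0, 1, 5]]

The invariant factors of A (the non-unit diagonal entries of the Smith normal form of xI - A over ℚ[x]) are (x - 5)(x^2 + 4), each dividing the next. The characteristic polynomial is their product, (x - 5)(x^2 + 4).

The rational canonical form is the block-diagonal matrix of companion matrices C(f_i):
R = [[0, 0, 20], [1, 0, -4], [0, 1, 5]].

Note the characteristic polynomial does not split into linear factors over ℚ, so A has no Jordan form over ℚ; the rational canonical form exists over any field.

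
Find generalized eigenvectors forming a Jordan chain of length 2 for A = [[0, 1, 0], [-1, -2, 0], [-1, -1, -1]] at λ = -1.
v_1 = [[2, -1, -4]]^T, v_2 = [[1, -1, -1]]^T

We seek v_1 ∈ ker((A + I)^2) \ ker(A + I), then set v_{i+1} = (A + I) v_i.

One such chain is v_1 = [[2, -1, -4]]^T, v_2 = [[1, -1, -1]]^T. Check: (A + I) v_2 = [[0, 0, 0]]^T = 0.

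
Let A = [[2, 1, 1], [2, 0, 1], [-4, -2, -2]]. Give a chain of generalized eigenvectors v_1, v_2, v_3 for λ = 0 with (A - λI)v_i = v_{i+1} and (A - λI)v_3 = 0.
v_1 = [[2, 0, -3]]^T, v_2 = [[1, 1, -2]]^T, v_3 = [[1, 0, -2]]^T

We seek v_1 ∈ ker(A^3) \ ker(A^2), then set v_{i+1} = A v_i.

One such chain is v_1 = [[2, 0, -3]]^T, v_2 = [[1, 1, -2]]^T, v_3 = [[1, 0, -2]]^T. Check: A v_3 = [[0, 0, 0]]^T = 0.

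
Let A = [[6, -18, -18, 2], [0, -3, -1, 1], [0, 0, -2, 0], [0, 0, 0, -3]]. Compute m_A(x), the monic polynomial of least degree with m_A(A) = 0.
m_A(x) = (x - 6)(x + 2)(x + 3)^2

The characteristic polynomial factors as (x - 6)(x + 2)(x + 3)^2. The minimal polynomial is ∏(x - λ)^{k_λ} where k_λ is the size of the largest Jordan block at λ.

For λ = -3: rank(A + 3I) = 3, and the largest Jordan block has size 2 (the smallest k with rank((A + 3I)^k) = rank((A + 3I)^(k+1))).
For λ = -2: rank(A + 2I) = 3, and the largest Jordan block has size 1 (the smallest k with rank((A + 2I)^k) = rank((A + 2I)^(k+1))).
For λ = 6: rank(A - 6I) = 3, and the largest Jordan block has size 1 (the smallest k with rank((A - 6I)^k) = rank((A - 6I)^(k+1))).

So m_A(x) = (x - 6)(x + 2)(x + 3)^2.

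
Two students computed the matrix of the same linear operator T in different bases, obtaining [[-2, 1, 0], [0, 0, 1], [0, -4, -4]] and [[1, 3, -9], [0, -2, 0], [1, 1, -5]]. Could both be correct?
Both have characteristic polynomial (x + 2)^3, but the minimal polynomial of A is (x + 2)^3 while the minimal polynomial of B is (x + 2)^2. The minimal polynomial is a similarity invariant, so A and B are not similar.

No.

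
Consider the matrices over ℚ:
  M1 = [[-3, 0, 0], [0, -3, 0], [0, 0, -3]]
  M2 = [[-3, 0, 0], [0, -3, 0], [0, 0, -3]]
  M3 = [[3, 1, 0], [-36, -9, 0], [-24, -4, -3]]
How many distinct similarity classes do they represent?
2 classes: {M1, M2}, {M3}

Characteristic polynomials: χ_{M1} = (x + 3)^3, χ_{M2} = (x + 3)^3, χ_{M3} = (x + 3)^3.

{M1, M2}: invariant factors x + 3, x + 3, x + 3.

{M3}: invariant factors x + 3, (x + 3)^2.

Matrices are similar if and only if their invariant-factor lists agree; the partition into similarity classes is {M1, M2}, {M3}.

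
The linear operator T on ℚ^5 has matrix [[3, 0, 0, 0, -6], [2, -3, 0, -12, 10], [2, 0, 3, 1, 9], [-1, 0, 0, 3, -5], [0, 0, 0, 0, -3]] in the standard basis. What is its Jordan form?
The characteristic polynomial is det(xI - A) = (x - 3)^3(x + 3)^2, so the eigenvalues are -3 (algebraic multiplicity 2), 3 (algebraic multiplicity 3).

For λ = -3: rank(A + 3I) = 3. The eigenspace has dimension 5 - 3 = 2, so there are 2 Jordan blocks; the rank sequence gives block sizes [1, 1].

For λ = 3: rank(A - 3I) = 4, rank((A - 3I)^2) = 3, rank((A - 3I)^3) = 2. The eigenspace has dimension 5 - 4 = 1, so there is 1 Jordan block; the rank sequence gives block sizes [3].

Assembling the blocks gives the Jordan form J above.

J = [[-3, 0, 0, 0, 0], [0, -3, 0, 0, 0], [0, 0, 3, 1, 0], [0, 0, 0, 3, 1], [0, 0, 0, 0, 3]]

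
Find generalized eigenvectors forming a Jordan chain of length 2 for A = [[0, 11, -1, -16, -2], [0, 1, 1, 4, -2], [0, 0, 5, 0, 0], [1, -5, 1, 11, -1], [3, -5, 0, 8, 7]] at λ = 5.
v_1 = [[0, 0, 1, 0, 0]]^T, v_2 = [[-1, 1, 0, 1, 0]]^T

We seek v_1 ∈ ker((A - 5I)^2) \ ker(A - 5I), then set v_{i+1} = (A - 5I) v_i.

One such chain is v_1 = [[0, 0, 1, 0, 0]]^T, v_2 = [[-1, 1, 0, 1, 0]]^T. Check: (A - 5I) v_2 = [[0, 0, 0, 0, 0]]^T = 0.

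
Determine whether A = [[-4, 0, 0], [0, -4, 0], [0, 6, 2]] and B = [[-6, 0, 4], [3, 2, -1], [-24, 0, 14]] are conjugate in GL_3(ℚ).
trace(A) = -6 but trace(B) = 10. The trace is a similarity invariant, so A and B are not similar.

No.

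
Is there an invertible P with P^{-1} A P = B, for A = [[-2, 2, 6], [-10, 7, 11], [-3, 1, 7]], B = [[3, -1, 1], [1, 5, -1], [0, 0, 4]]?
Both have characteristic polynomial (x - 4)^3, but the minimal polynomial of A is (x - 4)^3 while the minimal polynomial of B is (x - 4)^2. The minimal polynomial is a similarity invariant, so A and B are not similar.

No.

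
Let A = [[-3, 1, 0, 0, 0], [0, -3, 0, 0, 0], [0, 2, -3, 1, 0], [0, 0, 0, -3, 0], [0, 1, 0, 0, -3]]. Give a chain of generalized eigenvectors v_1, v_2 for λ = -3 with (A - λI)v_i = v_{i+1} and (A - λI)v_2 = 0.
v_1 = [[0, 1, 1, 0, 1]]^T, v_2 = [[1, 0, 2, 0, 1]]^T

We seek v_1 ∈ ker((A + 3I)^2) \ ker(A + 3I), then set v_{i+1} = (A + 3I) v_i.

One such chain is v_1 = [[0, 1, 1, 0, 1]]^T, v_2 = [[1, 0, 2, 0, 1]]^T. Check: (A + 3I) v_2 = [[0, 0, 0, 0, 0]]^T = 0.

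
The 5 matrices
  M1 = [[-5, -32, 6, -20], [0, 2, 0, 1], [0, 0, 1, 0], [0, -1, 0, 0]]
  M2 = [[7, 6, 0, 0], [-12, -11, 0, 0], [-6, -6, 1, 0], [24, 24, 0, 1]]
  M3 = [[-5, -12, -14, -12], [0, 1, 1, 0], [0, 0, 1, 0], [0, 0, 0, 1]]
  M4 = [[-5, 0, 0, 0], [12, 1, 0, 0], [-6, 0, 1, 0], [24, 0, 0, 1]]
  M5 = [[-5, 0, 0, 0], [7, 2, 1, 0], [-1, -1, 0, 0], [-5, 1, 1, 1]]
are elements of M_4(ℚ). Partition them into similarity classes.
2 classes: {M1, M3, M5}, {M2, M4}

Characteristic polynomials: χ_{M1} = (x - 1)^3(x + 5), χ_{M2} = (x - 1)^3(x + 5), χ_{M3} = (x - 1)^3(x + 5), χ_{M4} = (x - 1)^3(x + 5), χ_{M5} = (x - 1)^3(x + 5).

{M1, M3, M5}: invariant factors x - 1, (x - 1)^2(x + 5).

{M2, M4}: invariant factors x - 1, x - 1, (x - 1)(x + 5).

Matrices are similar if and only if their invariant-factor lists agree; the partition into similarity classes is {M1, M3, M5}, {M2, M4}.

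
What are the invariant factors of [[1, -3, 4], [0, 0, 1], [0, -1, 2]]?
(x - 1)^3

The Jordan structure of A has elementary divisors (x - 1)^3. Arranging the block sizes at each eigenvalue in decreasing order and taking row products gives the invariant factors.

Invariant factors (smallest first, each dividing the next): (x - 1)^3.

Check: the last factor (x - 1)^3 is the minimal polynomial, and the product (x - 1)^3 is the characteristic polynomial.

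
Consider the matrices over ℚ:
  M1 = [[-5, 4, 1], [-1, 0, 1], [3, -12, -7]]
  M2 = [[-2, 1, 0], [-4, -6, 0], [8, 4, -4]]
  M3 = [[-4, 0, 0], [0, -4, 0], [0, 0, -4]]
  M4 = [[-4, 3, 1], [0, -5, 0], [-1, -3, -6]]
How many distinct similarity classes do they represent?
3 classes: {M1, M2}, {M3}, {M4}

Characteristic polynomials: χ_{M1} = (x + 4)^3, χ_{M2} = (x + 4)^3, χ_{M3} = (x + 4)^3, χ_{M4} = (x + 5)^3.

{M1, M2}: invariant factors x + 4, (x + 4)^2.

{M3}: invariant factors x + 4, x + 4, x + 4.

{M4}: invariant factors x + 5, (x + 5)^2.

Matrices are similar if and only if their invariant-factor lists agree; the partition into similarity classes is {M1, M2}, {M3}, {M4}.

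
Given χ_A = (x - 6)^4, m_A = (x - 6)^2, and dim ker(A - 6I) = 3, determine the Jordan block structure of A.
Jordan blocks: (6, 2), (6, 1), (6, 1)

λ = 6: algebraic multiplicity 4 (exponent in χ_A), largest block size 2 (exponent in m_A), 3 blocks (geometric multiplicity). These force block sizes [2, 1, 1].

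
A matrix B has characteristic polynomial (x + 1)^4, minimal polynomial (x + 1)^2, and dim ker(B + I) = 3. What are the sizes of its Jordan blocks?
Jordan blocks: (-1, 2), (-1, 1), (-1, 1)

λ = -1: algebraic multiplicity 4 (exponent in χ_B), largest block size 2 (exponent in m_B), 3 blocks (geometric multiplicity). These force block sizes [2, 1, 1].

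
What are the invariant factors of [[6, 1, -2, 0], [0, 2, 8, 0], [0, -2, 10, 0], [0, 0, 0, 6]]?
The Jordan structure of A has elementary divisors (x - 6)^2, (x - 6), (x - 6). Arranging the block sizes at each eigenvalue in decreasing order and taking row products gives the invariant factors.

Invariant factors (smallest first, each dividing the next): x - 6, x - 6, (x - 6)^2.

Check: the last factor (x - 6)^2 is the minimal polynomial, and the product (x - 6)^4 is the characteristic polynomial.

x - 6, x - 6, (x - 6)^2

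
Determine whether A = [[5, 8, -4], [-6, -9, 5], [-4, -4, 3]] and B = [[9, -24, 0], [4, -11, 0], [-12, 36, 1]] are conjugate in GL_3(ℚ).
No.

Both have characteristic polynomial (x - 1)^2(x + 3), but the minimal polynomial of A is (x - 1)^2(x + 3) while the minimal polynomial of B is (x - 1)(x + 3). The minimal polynomial is a similarity invariant, so A and B are not similar.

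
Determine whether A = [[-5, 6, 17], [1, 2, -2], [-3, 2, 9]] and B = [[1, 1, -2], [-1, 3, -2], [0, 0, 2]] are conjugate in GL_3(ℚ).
No.

Both have characteristic polynomial (x - 2)^3, but the minimal polynomial of A is (x - 2)^3 while the minimal polynomial of B is (x - 2)^2. The minimal polynomial is a similarity invariant, so A and B are not similar.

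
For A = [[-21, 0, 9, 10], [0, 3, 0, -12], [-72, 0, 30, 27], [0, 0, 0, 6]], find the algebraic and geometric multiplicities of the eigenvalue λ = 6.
algebraic multiplicity 2, geometric multiplicity 1

The characteristic polynomial is (x - 6)^2(x - 3)^2, so the factor x - 6 appears with exponent 2: the algebraic multiplicity is 2.

rank(A - 6I) = 3, so the eigenspace has dimension 4 - 3 = 1: the geometric multiplicity is 1.

Since 1 < 2, A is not diagonalizable.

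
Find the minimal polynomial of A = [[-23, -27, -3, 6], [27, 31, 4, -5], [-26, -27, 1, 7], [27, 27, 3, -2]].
m_A(x) = (x - 4)^3(x + 5)

The characteristic polynomial factors as (x - 4)^3(x + 5). The minimal polynomial is ∏(x - λ)^{k_λ} where k_λ is the size of the largest Jordan block at λ.

For λ = -5: rank(A + 5I) = 3, and the largest Jordan block has size 1 (the smallest k with rank((A + 5I)^k) = rank((A + 5I)^(k+1))).
For λ = 4: rank(A - 4I) = 3, and the largest Jordan block has size 3 (the smallest k with rank((A - 4I)^k) = rank((A - 4I)^(k+1))).

So m_A(x) = (x - 4)^3(x + 5).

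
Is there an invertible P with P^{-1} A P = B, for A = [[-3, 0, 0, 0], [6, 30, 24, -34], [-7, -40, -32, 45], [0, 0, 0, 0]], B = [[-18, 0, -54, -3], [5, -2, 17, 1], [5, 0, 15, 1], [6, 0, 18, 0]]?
Two matrices over a field are similar if and only if they have the same invariant factors.

Both A and B have characteristic polynomial x^2(x + 2)(x + 3) and minimal polynomial x^2(x + 2)(x + 3). Computing further, both have invariant factors x^2(x + 2)(x + 3). Hence A and B are similar.

Yes.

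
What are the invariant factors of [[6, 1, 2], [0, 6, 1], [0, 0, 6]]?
The Jordan structure of A has elementary divisors (x - 6)^3. Arranging the block sizes at each eigenvalue in decreasing order and taking row products gives the invariant factors.

Invariant factors (smallest first, each dividing the next): (x - 6)^3.

Check: the last factor (x - 6)^3 is the minimal polynomial, and the product (x - 6)^3 is the characteristic polynomial.

(x - 6)^3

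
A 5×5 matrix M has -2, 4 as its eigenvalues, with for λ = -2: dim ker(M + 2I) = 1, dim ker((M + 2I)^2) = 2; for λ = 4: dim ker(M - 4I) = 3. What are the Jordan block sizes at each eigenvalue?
λ = -2: successive nullity increments [1, 1] count blocks of size ≥ k; block sizes are [2].
λ = 4: successive nullity increments [3] count blocks of size ≥ k; block sizes are [1, 1, 1].

Jordan blocks: (-2, 2), (4, 1), (4, 1), (4, 1)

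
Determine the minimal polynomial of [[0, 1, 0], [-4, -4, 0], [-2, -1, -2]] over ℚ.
The characteristic polynomial factors as (x + 2)^3. The minimal polynomial is ∏(x - λ)^{k_λ} where k_λ is the size of the largest Jordan block at λ.

For λ = -2: rank(A + 2I) = 1, and the largest Jordan block has size 2 (the smallest k with rank((A + 2I)^k) = rank((A + 2I)^(k+1))).

So m_A(x) = (x + 2)^2.

m_A(x) = (x + 2)^2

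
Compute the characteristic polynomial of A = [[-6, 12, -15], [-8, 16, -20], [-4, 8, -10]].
xI - A = [[x + 6, -12, 15], [8, x - 16, 20], [4, -8, x + 10]].

Expanding det(xI - A) along the first row:
det(xI - A) = + (x + 6)·det([[x - 16, 20], [-8, x + 10]]) - (-12)·det([[8, 20], [4, x + 10]]) + (15)·det([[8, x - 16], [4, -8]]).

Evaluating gives χ_A(x) = x^3.

χ_A(x) = x^3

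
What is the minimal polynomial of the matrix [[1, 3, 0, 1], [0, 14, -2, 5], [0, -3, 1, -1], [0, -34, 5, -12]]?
The characteristic polynomial factors as (x - 1)^4. The minimal polynomial is ∏(x - λ)^{k_λ} where k_λ is the size of the largest Jordan block at λ.

For λ = 1: rank(A - I) = 2, and the largest Jordan block has size 3 (the smallest k with rank((A - I)^k) = rank((A - I)^(k+1))).

So m_A(x) = (x - 1)^3.

m_A(x) = (x - 1)^3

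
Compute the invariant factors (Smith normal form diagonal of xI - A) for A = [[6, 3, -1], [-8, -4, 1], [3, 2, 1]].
(x - 1)^3

The Jordan structure of A has elementary divisors (x - 1)^3. Arranging the block sizes at each eigenvalue in decreasing order and taking row products gives the invariant factors.

Invariant factors (smallest first, each dividing the next): (x - 1)^3.

Check: the last factor (x - 1)^3 is the minimal polynomial, and the product (x - 1)^3 is the characteristic polynomial.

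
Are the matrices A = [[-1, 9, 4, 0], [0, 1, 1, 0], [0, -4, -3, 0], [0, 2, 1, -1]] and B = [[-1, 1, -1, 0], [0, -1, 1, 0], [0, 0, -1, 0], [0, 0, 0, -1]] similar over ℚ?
Two matrices over a field are similar if and only if they have the same invariant factors.

Both A and B have characteristic polynomial (x + 1)^4 and minimal polynomial (x + 1)^3. Computing further, both have invariant factors x + 1, (x + 1)^3. Hence A and B are similar.

Yes.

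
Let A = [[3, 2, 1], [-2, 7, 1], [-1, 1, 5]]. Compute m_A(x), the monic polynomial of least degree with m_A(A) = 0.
The characteristic polynomial factors as (x - 5)^3. The minimal polynomial is ∏(x - λ)^{k_λ} where k_λ is the size of the largest Jordan block at λ.

For λ = 5: rank(A - 5I) = 2, and the largest Jordan block has size 3 (the smallest k with rank((A - 5I)^k) = rank((A - 5I)^(k+1))).

So m_A(x) = (x - 5)^3.

m_A(x) = (x - 5)^3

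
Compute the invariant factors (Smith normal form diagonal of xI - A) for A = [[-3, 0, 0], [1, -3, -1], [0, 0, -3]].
The Jordan structure of A has elementary divisors (x + 3)^2, (x + 3). Arranging the block sizes at each eigenvalue in decreasing order and taking row products gives the invariant factors.

Invariant factors (smallest first, each dividing the next): x + 3, (x + 3)^2.

Check: the last factor (x + 3)^2 is the minimal polynomial, and the product (x + 3)^3 is the characteristic polynomial.

x + 3, (x + 3)^2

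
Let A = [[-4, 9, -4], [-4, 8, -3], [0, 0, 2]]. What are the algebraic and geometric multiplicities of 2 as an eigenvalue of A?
algebraic multiplicity 3, geometric multiplicity 1

The characteristic polynomial is (x - 2)^3, so the factor x - 2 appears with exponent 3: the algebraic multiplicity is 3.

rank(A - 2I) = 2, so the eigenspace has dimension 3 - 2 = 1: the geometric multiplicity is 1.

Since 1 < 3, A is not diagonalizable.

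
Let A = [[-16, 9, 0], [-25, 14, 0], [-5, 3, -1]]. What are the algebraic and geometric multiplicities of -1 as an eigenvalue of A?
The characteristic polynomial is (x + 1)^3, so the factor x + 1 appears with exponent 3: the algebraic multiplicity is 3.

rank(A + I) = 1, so the eigenspace has dimension 3 - 1 = 2: the geometric multiplicity is 2.

Since 2 < 3, A is not diagonalizable.

algebraic multiplicity 3, geometric multiplicity 2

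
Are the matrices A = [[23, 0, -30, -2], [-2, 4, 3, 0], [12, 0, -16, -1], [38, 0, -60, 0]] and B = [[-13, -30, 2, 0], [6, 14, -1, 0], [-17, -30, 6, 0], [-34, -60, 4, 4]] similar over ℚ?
No.

Both have characteristic polynomial (x - 4)^3(x + 1), but the minimal polynomial of A is (x - 4)^3(x + 1) while the minimal polynomial of B is (x - 4)^2(x + 1). The minimal polynomial is a similarity invariant, so A and B are not similar.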